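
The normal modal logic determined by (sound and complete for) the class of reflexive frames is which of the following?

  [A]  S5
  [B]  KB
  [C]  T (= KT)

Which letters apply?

(A) S5 is determined by the class of reflexive, symmetric, and transitive frames.
(B) KB is determined by the class of symmetric frames.
(C) T (= KT) is determined by exactly this class.

C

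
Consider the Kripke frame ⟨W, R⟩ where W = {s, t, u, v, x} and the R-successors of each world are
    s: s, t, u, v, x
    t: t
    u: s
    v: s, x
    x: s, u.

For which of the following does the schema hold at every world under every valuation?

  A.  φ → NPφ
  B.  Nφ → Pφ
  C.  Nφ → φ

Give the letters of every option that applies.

B

R is not reflexive: not u R u.
R is not symmetric: s R t but not t R s.
R is serial: every world has an R-successor.
(A) φ → NPφ is axiom B, which corresponds to symmetry. R is not symmetric — not valid.
(B) Nφ → Pφ is axiom D; it is valid on a frame exactly when R is serial. R is serial, so valid.
(C) Nφ → φ (axiom T) characterises the reflexive frames. R is not reflexive — not valid.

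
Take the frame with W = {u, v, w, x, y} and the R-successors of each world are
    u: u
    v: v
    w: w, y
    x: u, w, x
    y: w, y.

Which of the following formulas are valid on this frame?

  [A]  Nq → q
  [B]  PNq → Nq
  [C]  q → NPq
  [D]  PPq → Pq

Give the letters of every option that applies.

A

R is reflexive: each world relates to itself.
R is not symmetric: x R u but not u R x.
R is not transitive: x R w and w R y but not x R y.
R is not euclidean: x R u and x R w but not u R w.
(A) Nq → q is axiom T, which corresponds to reflexivity. R is reflexive — valid.
(B) the dual of axiom 5: valid iff R is euclidean. R is not euclidean — not valid.
(C) q → NPq is axiom B; it is valid on a frame exactly when R is symmetric. R is not symmetric, so not valid.
(D) PPq → Pq is the dual of axiom 4, which corresponds to transitivity. R is not transitive — not valid.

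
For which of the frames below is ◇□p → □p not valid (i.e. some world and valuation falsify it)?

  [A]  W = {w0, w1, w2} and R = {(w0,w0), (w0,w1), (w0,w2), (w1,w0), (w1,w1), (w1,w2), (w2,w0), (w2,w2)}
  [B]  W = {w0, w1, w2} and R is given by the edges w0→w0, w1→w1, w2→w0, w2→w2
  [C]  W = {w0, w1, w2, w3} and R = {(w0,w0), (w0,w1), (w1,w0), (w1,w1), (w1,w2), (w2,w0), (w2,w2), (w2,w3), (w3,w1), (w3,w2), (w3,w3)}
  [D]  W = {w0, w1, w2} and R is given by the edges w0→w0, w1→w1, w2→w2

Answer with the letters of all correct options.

A, B, C

The schema ◇□p → □p is the dual of axiom 5; it is valid on a frame iff R is euclidean.
(A) R is not euclidean (w0 R w2 and w0 R w1 but not w2 R w1), so the schema fails here.
(B) R is not euclidean (w2 R w0 and w2 R w2 but not w0 R w2), so the schema fails here.
(C) R is not euclidean (w1 R w0 and w1 R w2 but not w0 R w2), so the schema fails here.
(D) R is euclidean (any two R-successors of the same world are R-related), so the schema is valid here.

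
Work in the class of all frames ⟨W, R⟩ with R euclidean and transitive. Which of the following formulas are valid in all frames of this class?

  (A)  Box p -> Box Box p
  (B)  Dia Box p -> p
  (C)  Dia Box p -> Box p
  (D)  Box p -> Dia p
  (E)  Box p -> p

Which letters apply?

A, C

(A) Box p -> Box Box p is axiom 4; it is valid on a frame exactly when R is transitive. Every such R is transitive, so valid.
(B) the dual of axiom B: valid iff R is symmetric. Such an R need not be symmetric — not valid.
(C) Dia Box p -> Box p (the dual of axiom 5) characterises the euclidean frames. Every such R is euclidean — valid.
(D) Box p -> Dia p is axiom D; it is valid on a frame exactly when R is serial. Such an R need not be serial, so not valid.
(E) Box p -> p is axiom T; it is valid on a frame exactly when R is reflexive. Such an R need not be reflexive, so not valid.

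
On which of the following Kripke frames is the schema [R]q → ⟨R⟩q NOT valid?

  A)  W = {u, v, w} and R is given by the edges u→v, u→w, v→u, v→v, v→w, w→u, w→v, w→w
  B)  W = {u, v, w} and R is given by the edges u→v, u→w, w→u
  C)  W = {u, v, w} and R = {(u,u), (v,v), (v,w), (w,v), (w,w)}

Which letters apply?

B

The schema [R]q → ⟨R⟩q is axiom D; it is valid on a frame iff R is serial.
(A) R is serial (every world has an R-successor), so the schema is valid here.
(B) R is not serial (v has no R-successor), so the schema fails here.
(C) R is serial (every world has an R-successor), so the schema is valid here.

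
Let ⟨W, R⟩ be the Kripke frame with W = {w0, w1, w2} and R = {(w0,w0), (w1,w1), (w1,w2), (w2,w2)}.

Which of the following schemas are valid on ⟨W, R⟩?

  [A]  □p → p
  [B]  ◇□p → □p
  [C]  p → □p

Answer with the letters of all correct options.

R is reflexive: each world relates to itself.
R is not euclidean: w1 R w2 and w1 R w1 but not w2 R w1.
R is not a subset of the identity: w1 R w2 with w1 ≠ w2.
(A) □p → p is axiom T, which corresponds to reflexivity. R is reflexive — valid.
(B) ◇□p → □p (the dual of axiom 5) characterises the euclidean frames. R is not euclidean — not valid.
(C) p → □p is valid only on frames where every R-edge is a self-loop. Here R ⊄ identity — not valid.

A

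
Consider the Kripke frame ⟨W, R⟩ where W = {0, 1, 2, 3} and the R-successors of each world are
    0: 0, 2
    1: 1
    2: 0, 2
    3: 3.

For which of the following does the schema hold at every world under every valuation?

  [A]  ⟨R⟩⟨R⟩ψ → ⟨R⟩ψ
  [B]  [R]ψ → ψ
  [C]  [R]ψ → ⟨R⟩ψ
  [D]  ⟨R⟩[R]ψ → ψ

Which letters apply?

R is reflexive: each world relates to itself.
R is symmetric: every R-edge is matched by its reverse.
R is transitive: R is closed under composition.
R is serial: every world has an R-successor.
(A) ⟨R⟩⟨R⟩ψ → ⟨R⟩ψ is the dual of axiom 4, which corresponds to transitivity. R is transitive — valid.
(B) [R]ψ → ψ is axiom T; it is valid on a frame exactly when R is reflexive. R is reflexive, so valid.
(C) [R]ψ → ⟨R⟩ψ is axiom D, which corresponds to seriality. R is serial — valid.
(D) ⟨R⟩[R]ψ → ψ (the dual of axiom B) characterises the symmetric frames. R is symmetric — valid.

A, B, C, D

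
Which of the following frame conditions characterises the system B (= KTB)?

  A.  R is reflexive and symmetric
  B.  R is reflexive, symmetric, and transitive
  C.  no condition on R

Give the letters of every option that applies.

A

(A) B (= KTB) is sound and complete for exactly this class.
(B) this class determines S5, not B (= KTB).
(C) this class determines K, not B (= KTB).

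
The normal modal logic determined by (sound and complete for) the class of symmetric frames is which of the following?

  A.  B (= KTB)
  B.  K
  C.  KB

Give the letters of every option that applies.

(A) B (= KTB) is determined by the class of reflexive and symmetric frames.
(B) K is determined by the class of arbitrary frames.
(C) KB is determined by exactly this class.

C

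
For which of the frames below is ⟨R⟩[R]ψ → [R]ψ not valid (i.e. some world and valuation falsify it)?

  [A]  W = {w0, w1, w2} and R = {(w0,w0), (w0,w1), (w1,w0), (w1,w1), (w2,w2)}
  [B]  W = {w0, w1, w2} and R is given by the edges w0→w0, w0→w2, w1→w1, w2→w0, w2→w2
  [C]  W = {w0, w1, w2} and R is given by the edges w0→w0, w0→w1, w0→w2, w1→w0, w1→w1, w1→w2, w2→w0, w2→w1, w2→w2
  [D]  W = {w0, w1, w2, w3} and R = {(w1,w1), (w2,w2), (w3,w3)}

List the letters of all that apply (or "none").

none

The schema ⟨R⟩[R]ψ → [R]ψ is the dual of axiom 5; it is valid on a frame iff R is euclidean.
(A) R is euclidean (any two R-successors of the same world are R-related), so the schema is valid here.
(B) R is euclidean (any two R-successors of the same world are R-related), so the schema is valid here.
(C) R is euclidean (any two R-successors of the same world are R-related), so the schema is valid here.
(D) R is euclidean (any two R-successors of the same world are R-related), so the schema is valid here.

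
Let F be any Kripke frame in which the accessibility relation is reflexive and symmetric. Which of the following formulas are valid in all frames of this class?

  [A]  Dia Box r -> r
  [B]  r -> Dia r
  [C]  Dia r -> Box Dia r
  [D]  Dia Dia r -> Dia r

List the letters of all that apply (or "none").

A, B

Reflexive relations are serial.
(A) Dia Box r -> r (the dual of axiom B) characterises the symmetric frames. Every such R is symmetric — valid.
(B) r -> Dia r (the dual of axiom T) characterises the reflexive frames. Every such R is reflexive — valid.
(C) Dia r -> Box Dia r is axiom 5, which corresponds to the euclidean property. Such an R need not be euclidean — not valid.
(D) Dia Dia r -> Dia r (the dual of axiom 4) characterises the transitive frames. Such an R need not be transitive — not valid.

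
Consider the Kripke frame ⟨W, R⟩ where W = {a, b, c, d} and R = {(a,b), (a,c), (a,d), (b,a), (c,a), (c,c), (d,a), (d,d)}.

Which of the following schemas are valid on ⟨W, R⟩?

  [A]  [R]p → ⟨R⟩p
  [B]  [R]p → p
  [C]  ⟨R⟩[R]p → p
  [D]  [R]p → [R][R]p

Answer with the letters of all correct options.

A, C

R is not reflexive: not a R a.
R is symmetric: every R-edge is matched by its reverse.
R is not transitive: a R b and b R a but not a R a.
R is serial: every world has an R-successor.
(A) axiom D: valid iff R is serial. R is serial — valid.
(B) [R]p → p is axiom T; it is valid on a frame exactly when R is reflexive. R is not reflexive, so not valid.
(C) the dual of axiom B: valid iff R is symmetric. R is symmetric — valid.
(D) axiom 4: valid iff R is transitive. R is not transitive — not valid.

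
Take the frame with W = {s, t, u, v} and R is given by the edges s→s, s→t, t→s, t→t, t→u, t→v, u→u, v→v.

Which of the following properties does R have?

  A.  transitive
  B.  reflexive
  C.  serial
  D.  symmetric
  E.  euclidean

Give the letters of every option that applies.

(A) not transitive: s R t and t R u but not s R u.
(B) reflexive: each world relates to itself.
(C) serial: every world has an R-successor.
(D) not symmetric: t R u but not u R t.
(E) not euclidean: t R s and t R u but not s R u.

B, C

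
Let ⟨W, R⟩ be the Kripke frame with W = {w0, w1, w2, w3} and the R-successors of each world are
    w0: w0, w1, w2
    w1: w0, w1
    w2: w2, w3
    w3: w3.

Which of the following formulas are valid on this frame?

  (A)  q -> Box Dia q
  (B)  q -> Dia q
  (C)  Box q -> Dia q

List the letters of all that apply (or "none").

B, C

R is reflexive: each world relates to itself.
R is not symmetric: w0 R w2 but not w2 R w0.
R is serial: every world has an R-successor.
(A) q -> Box Dia q is axiom B, which corresponds to symmetry. R is not symmetric — not valid.
(B) the dual of axiom T: valid iff R is reflexive. R is reflexive — valid.
(C) Box q -> Dia q is axiom D; it is valid on a frame exactly when R is serial. R is serial, so valid.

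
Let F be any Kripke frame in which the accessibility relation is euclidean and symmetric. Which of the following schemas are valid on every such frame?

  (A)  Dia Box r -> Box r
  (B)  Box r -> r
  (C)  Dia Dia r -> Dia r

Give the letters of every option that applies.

A symmetric euclidean relation is transitive (uRv and vRw give vRu by symmetry, then uRw by the euclidean condition, applied at v).
(A) the dual of axiom 5: valid iff R is euclidean. Every such R is euclidean — valid.
(B) Box r -> r is axiom T, which corresponds to reflexivity. Such an R need not be reflexive — not valid.
(C) Dia Dia r -> Dia r (the dual of axiom 4) characterises the transitive frames. Every such R is transitive — valid.

A, C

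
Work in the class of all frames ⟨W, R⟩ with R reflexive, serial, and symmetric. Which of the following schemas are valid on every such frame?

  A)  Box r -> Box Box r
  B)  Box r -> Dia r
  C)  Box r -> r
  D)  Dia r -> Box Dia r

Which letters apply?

B, C

(A) Box r -> Box Box r (axiom 4) characterises the transitive frames. Such an R need not be transitive — not valid.
(B) Box r -> Dia r (axiom D) characterises the serial frames. Every such R is serial — valid.
(C) axiom T: valid iff R is reflexive. Every such R is reflexive — valid.
(D) Dia r -> Box Dia r is axiom 5, which corresponds to the euclidean property. Such an R need not be euclidean — not valid.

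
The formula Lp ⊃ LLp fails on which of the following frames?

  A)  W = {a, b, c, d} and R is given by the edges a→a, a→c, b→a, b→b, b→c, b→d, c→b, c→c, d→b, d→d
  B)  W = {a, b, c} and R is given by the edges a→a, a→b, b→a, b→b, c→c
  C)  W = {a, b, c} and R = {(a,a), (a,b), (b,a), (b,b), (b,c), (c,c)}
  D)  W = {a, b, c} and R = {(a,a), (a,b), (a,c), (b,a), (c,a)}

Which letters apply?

A, C, D

The schema Lp ⊃ LLp is axiom 4; it is valid on a frame iff R is transitive.
(A) R is not transitive (a R c and c R b but not a R b), so the schema fails here.
(B) R is transitive (R is closed under composition), so the schema is valid here.
(C) R is not transitive (a R b and b R c but not a R c), so the schema fails here.
(D) R is not transitive (b R a and a R b but not b R b), so the schema fails here.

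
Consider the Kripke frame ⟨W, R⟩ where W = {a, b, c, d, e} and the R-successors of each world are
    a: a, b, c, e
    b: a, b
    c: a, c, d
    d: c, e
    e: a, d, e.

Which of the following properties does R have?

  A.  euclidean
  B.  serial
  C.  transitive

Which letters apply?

(A) not euclidean: a R b and a R c but not b R c.
(B) serial: every world has an R-successor.
(C) not transitive: a R c and c R d but not a R d.

B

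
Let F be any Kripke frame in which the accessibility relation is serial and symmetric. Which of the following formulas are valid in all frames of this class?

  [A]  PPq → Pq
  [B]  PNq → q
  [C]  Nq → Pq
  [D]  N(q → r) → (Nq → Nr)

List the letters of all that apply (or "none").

(A) PPq → Pq is the dual of axiom 4, which corresponds to transitivity. Such an R need not be transitive — not valid.
(B) the dual of axiom B: valid iff R is symmetric. Every such R is symmetric — valid.
(C) Nq → Pq is axiom D; it is valid on a frame exactly when R is serial. Every such R is serial, so valid.
(D) N(q → r) → (Nq → Nr) is axiom K, valid on every Kripke frame — valid.

B, C, D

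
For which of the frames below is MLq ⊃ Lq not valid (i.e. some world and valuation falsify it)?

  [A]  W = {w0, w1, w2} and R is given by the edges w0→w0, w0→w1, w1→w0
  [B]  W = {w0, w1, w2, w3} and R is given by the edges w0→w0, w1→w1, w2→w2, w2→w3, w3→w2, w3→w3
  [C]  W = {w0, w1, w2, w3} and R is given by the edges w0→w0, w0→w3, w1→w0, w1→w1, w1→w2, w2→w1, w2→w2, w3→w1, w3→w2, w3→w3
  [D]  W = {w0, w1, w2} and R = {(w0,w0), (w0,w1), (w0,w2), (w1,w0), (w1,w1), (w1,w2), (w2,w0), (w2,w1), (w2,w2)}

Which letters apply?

A, C

The schema MLq ⊃ Lq is the dual of axiom 5; it is valid on a frame iff R is euclidean.
(A) R is not euclidean (w0 R w1 and w0 R w1 but not w1 R w1), so the schema fails here.
(B) R is euclidean (any two R-successors of the same world are R-related), so the schema is valid here.
(C) R is not euclidean (w0 R w3 and w0 R w0 but not w3 R w0), so the schema fails here.
(D) R is euclidean (any two R-successors of the same world are R-related), so the schema is valid here.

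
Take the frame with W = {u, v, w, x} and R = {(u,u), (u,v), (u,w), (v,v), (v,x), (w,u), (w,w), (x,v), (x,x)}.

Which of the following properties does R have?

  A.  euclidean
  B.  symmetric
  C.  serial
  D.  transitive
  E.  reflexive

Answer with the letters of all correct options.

C, E

(A) not euclidean: u R v and u R u but not v R u.
(B) not symmetric: u R v but not v R u.
(C) serial: every world has an R-successor.
(D) not transitive: u R v and v R x but not u R x.
(E) reflexive: each world relates to itself.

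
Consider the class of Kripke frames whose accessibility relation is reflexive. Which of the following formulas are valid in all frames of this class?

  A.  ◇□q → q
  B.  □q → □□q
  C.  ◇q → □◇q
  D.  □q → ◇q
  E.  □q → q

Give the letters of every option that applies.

D, E

A reflexive relation is serial.
(A) ◇□q → q is the dual of axiom B, which corresponds to symmetry. Such an R need not be symmetric — not valid.
(B) □q → □□q is axiom 4; it is valid on a frame exactly when R is transitive. Such an R need not be transitive, so not valid.
(C) axiom 5: valid iff R is euclidean. Such an R need not be euclidean — not valid.
(D) □q → ◇q is axiom D, which corresponds to seriality. Every such R is serial — valid.
(E) □q → q is axiom T; it is valid on a frame exactly when R is reflexive. Every such R is reflexive, so valid.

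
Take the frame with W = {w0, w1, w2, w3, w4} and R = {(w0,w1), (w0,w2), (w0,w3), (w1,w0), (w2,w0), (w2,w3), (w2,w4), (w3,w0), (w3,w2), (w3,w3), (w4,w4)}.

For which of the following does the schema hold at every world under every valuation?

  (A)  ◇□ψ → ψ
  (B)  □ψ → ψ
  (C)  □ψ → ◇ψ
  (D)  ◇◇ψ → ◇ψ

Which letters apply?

R is not reflexive: not w0 R w0.
R is not symmetric: w2 R w4 but not w4 R w2.
R is not transitive: w0 R w1 and w1 R w0 but not w0 R w0.
R is serial: every world has an R-successor.
(A) ◇□ψ → ψ (the dual of axiom B) characterises the symmetric frames. R is not symmetric — not valid.
(B) □ψ → ψ is axiom T; it is valid on a frame exactly when R is reflexive. R is not reflexive, so not valid.
(C) □ψ → ◇ψ is axiom D, which corresponds to seriality. R is serial — valid.
(D) the dual of axiom 4: valid iff R is transitive. R is not transitive — not valid.

C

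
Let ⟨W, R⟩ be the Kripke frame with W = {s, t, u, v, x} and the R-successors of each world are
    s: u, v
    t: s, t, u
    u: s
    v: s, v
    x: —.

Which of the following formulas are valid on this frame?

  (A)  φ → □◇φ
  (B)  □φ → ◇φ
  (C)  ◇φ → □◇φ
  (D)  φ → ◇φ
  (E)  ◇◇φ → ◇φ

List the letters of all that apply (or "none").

none

R is not reflexive: not s R s.
R is not symmetric: t R s but not s R t.
R is not transitive: s R u and u R s but not s R s.
R is not euclidean: s R u and s R v but not u R v.
R is not serial: x has no R-successor.
(A) φ → □◇φ (axiom B) characterises the symmetric frames. R is not symmetric — not valid.
(B) □φ → ◇φ is axiom D; it is valid on a frame exactly when R is serial. R is not serial, so not valid.
(C) ◇φ → □◇φ is axiom 5; it is valid on a frame exactly when R is euclidean. R is not euclidean, so not valid.
(D) the dual of axiom T: valid iff R is reflexive. R is not reflexive — not valid.
(E) ◇◇φ → ◇φ (the dual of axiom 4) characterises the transitive frames. R is not transitive — not valid.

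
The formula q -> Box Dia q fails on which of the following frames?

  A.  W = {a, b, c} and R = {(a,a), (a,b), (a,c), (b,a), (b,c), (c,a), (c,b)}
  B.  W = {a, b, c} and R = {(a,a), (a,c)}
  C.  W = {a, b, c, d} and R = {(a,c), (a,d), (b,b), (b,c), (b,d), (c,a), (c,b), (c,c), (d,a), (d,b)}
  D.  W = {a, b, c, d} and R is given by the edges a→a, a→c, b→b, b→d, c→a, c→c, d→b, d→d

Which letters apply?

B

The schema q -> Box Dia q is axiom B; it is valid on a frame iff R is symmetric.
(A) R is symmetric (every R-edge is matched by its reverse), so the schema is valid here.
(B) R is not symmetric (a R c but not c R a), so the schema fails here.
(C) R is symmetric (every R-edge is matched by its reverse), so the schema is valid here.
(D) R is symmetric (every R-edge is matched by its reverse), so the schema is valid here.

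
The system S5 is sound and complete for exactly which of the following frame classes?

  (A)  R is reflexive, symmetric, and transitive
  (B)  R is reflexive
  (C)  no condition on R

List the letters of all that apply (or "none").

A

(A) S5 is sound and complete for exactly this class.
(B) this class determines T (= KT), not S5.
(C) this class determines K, not S5.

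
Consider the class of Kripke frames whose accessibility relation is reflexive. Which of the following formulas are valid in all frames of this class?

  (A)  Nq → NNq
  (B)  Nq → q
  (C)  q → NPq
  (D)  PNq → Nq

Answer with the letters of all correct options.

B

A reflexive relation is serial.
(A) Nq → NNq is axiom 4; it is valid on a frame exactly when R is transitive. Such an R need not be transitive, so not valid.
(B) axiom T: valid iff R is reflexive. Every such R is reflexive — valid.
(C) q → NPq is axiom B, which corresponds to symmetry. Such an R need not be symmetric — not valid.
(D) PNq → Nq (the dual of axiom 5) characterises the euclidean frames. Such an R need not be euclidean — not valid.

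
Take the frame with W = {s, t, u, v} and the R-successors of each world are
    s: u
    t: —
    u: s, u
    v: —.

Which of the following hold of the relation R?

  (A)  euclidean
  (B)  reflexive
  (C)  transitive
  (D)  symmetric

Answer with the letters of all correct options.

(A) not euclidean: u R s and u R s but not s R s.
(B) not reflexive: not s R s.
(C) not transitive: s R u and u R s but not s R s.
(D) symmetric: every R-edge is matched by its reverse.

D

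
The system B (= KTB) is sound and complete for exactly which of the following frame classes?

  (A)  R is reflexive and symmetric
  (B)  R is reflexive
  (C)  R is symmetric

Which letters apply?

(A) B (= KTB) is sound and complete for exactly this class.
(B) this class determines T (= KT), not B (= KTB).
(C) this class determines KB, not B (= KTB).

A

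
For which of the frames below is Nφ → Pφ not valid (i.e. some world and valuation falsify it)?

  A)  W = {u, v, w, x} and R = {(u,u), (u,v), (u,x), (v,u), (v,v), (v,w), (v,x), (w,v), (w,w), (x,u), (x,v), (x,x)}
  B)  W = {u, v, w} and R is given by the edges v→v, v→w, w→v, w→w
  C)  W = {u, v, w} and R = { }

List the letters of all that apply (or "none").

B, C

The schema Nφ → Pφ is axiom D; it is valid on a frame iff R is serial.
(A) R is serial (every world has an R-successor), so the schema is valid here.
(B) R is not serial (u has no R-successor), so the schema fails here.
(C) R is not serial (u has no R-successor), so the schema fails here.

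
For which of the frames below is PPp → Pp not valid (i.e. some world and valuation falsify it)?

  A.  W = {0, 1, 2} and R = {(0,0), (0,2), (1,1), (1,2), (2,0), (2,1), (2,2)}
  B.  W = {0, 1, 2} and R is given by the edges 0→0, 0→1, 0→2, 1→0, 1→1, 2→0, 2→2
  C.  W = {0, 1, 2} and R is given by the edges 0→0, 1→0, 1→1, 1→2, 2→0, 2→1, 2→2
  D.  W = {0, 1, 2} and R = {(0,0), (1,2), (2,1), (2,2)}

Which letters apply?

A, B, D

The schema PPp → Pp is the dual of axiom 4; it is valid on a frame iff R is transitive.
(A) R is not transitive (0 R 2 and 2 R 1 but not 0 R 1), so the schema fails here.
(B) R is not transitive (1 R 0 and 0 R 2 but not 1 R 2), so the schema fails here.
(C) R is transitive (R is closed under composition), so the schema is valid here.
(D) R is not transitive (1 R 2 and 2 R 1 but not 1 R 1), so the schema fails here.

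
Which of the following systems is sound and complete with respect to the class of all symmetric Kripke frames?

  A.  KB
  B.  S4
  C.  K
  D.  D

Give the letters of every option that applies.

A

(A) KB is determined by exactly this class.
(B) S4 is determined by the class of reflexive and transitive frames.
(C) K is determined by the class of arbitrary frames.
(D) D is determined by the class of serial frames.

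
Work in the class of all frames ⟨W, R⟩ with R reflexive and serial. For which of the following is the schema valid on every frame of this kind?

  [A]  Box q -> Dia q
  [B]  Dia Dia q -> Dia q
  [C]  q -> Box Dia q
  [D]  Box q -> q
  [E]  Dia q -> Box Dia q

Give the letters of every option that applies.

(A) Box q -> Dia q (axiom D) characterises the serial frames. Every such R is serial — valid.
(B) Dia Dia q -> Dia q is the dual of axiom 4, which corresponds to transitivity. Such an R need not be transitive — not valid.
(C) q -> Box Dia q is axiom B, which corresponds to symmetry. Such an R need not be symmetric — not valid.
(D) Box q -> q is axiom T; it is valid on a frame exactly when R is reflexive. Every such R is reflexive, so valid.
(E) Dia q -> Box Dia q (axiom 5) characterises the euclidean frames. Such an R need not be euclidean — not valid.

A, D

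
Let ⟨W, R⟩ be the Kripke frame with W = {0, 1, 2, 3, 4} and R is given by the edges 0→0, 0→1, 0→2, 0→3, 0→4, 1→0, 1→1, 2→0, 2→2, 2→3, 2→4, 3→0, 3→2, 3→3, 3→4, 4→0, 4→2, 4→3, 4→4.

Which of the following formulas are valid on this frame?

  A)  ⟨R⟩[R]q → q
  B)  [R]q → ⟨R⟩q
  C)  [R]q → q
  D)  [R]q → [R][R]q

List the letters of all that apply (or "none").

R is reflexive: each world relates to itself.
R is symmetric: every R-edge is matched by its reverse.
R is not transitive: 1 R 0 and 0 R 2 but not 1 R 2.
R is serial: every world has an R-successor.
(A) ⟨R⟩[R]q → q is the dual of axiom B, which corresponds to symmetry. R is symmetric — valid.
(B) [R]q → ⟨R⟩q (axiom D) characterises the serial frames. R is serial — valid.
(C) axiom T: valid iff R is reflexive. R is reflexive — valid.
(D) [R]q → [R][R]q is axiom 4; it is valid on a frame exactly when R is transitive. R is not transitive, so not valid.

A, B, C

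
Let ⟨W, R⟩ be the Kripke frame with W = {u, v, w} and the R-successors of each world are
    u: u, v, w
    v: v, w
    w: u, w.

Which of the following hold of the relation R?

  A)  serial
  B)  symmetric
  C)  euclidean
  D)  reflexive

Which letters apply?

(A) serial: every world has an R-successor.
(B) not symmetric: u R v but not v R u.
(C) not euclidean: u R v and u R u but not v R u.
(D) reflexive: each world relates to itself.

A, D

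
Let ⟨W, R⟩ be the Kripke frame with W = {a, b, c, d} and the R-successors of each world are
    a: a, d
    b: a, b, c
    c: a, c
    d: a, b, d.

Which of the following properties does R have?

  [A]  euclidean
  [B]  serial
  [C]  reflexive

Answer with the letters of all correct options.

(A) not euclidean: b R a and b R b but not a R b.
(B) serial: every world has an R-successor.
(C) reflexive: each world relates to itself.

B, C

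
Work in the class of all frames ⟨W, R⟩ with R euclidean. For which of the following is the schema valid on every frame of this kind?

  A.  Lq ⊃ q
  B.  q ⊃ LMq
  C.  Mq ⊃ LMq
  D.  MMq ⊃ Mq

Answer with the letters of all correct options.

(A) Lq ⊃ q is axiom T, which corresponds to reflexivity. Such an R need not be reflexive — not valid.
(B) q ⊃ LMq (axiom B) characterises the symmetric frames. Such an R need not be symmetric — not valid.
(C) axiom 5: valid iff R is euclidean. Every such R is euclidean — valid.
(D) MMq ⊃ Mq is the dual of axiom 4, which corresponds to transitivity. Such an R need not be transitive — not valid.

C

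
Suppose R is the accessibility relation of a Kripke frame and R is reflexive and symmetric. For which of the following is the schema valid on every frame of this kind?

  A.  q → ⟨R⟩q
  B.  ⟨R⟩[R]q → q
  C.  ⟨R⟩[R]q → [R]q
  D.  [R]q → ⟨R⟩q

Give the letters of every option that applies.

Reflexive relations are serial.
(A) the dual of axiom T: valid iff R is reflexive. Every such R is reflexive — valid.
(B) the dual of axiom B: valid iff R is symmetric. Every such R is symmetric — valid.
(C) ⟨R⟩[R]q → [R]q (the dual of axiom 5) characterises the euclidean frames. Such an R need not be euclidean — not valid.
(D) [R]q → ⟨R⟩q is axiom D, which corresponds to seriality. Every such R is serial — valid.

A, B, D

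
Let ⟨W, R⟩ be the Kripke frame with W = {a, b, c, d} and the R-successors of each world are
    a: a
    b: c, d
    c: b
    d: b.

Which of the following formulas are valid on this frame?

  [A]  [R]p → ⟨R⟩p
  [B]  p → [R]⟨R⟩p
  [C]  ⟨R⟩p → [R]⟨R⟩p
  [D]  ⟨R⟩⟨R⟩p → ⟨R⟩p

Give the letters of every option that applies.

R is symmetric: every R-edge is matched by its reverse.
R is not transitive: b R c and c R b but not b R b.
R is not euclidean: b R c and b R d but not c R d.
R is serial: every world has an R-successor.
(A) [R]p → ⟨R⟩p is axiom D; it is valid on a frame exactly when R is serial. R is serial, so valid.
(B) p → [R]⟨R⟩p is axiom B, which corresponds to symmetry. R is symmetric — valid.
(C) ⟨R⟩p → [R]⟨R⟩p (axiom 5) characterises the euclidean frames. R is not euclidean — not valid.
(D) ⟨R⟩⟨R⟩p → ⟨R⟩p is the dual of axiom 4, which corresponds to transitivity. R is not transitive — not valid.

A, B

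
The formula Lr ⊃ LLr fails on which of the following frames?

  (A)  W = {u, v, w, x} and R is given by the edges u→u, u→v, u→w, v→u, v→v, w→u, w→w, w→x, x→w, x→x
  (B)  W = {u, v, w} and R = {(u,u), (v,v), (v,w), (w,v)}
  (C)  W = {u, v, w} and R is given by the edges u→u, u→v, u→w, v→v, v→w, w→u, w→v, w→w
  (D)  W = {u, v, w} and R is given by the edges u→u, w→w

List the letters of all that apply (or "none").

The schema Lr ⊃ LLr is axiom 4; it is valid on a frame iff R is transitive.
(A) R is not transitive (u R w and w R x but not u R x), so the schema fails here.
(B) R is not transitive (w R v and v R w but not w R w), so the schema fails here.
(C) R is not transitive (v R w and w R u but not v R u), so the schema fails here.
(D) R is transitive (R is closed under composition), so the schema is valid here.

A, B, C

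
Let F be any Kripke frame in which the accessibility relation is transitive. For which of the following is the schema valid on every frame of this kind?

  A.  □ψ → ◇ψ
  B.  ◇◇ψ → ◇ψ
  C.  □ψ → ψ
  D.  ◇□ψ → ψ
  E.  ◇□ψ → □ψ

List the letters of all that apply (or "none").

B

(A) axiom D: valid iff R is serial. Such an R need not be serial — not valid.
(B) ◇◇ψ → ◇ψ is the dual of axiom 4, which corresponds to transitivity. Every such R is transitive — valid.
(C) □ψ → ψ is axiom T, which corresponds to reflexivity. Such an R need not be reflexive — not valid.
(D) ◇□ψ → ψ (the dual of axiom B) characterises the symmetric frames. Such an R need not be symmetric — not valid.
(E) the dual of axiom 5: valid iff R is euclidean. Such an R need not be euclidean — not valid.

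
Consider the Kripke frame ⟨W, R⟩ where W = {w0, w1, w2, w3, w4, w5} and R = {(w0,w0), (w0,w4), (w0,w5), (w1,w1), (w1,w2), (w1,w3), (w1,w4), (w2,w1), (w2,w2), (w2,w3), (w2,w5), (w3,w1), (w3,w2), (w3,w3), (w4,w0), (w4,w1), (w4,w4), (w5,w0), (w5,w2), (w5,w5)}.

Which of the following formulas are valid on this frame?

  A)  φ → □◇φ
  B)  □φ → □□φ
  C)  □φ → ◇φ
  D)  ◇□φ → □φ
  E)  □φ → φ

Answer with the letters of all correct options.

R is reflexive: each world relates to itself.
R is symmetric: every R-edge is matched by its reverse.
R is not transitive: w0 R w4 and w4 R w1 but not w0 R w1.
R is not euclidean: w0 R w4 and w0 R w5 but not w4 R w5.
R is serial: every world has an R-successor.
(A) φ → □◇φ is axiom B; it is valid on a frame exactly when R is symmetric. R is symmetric, so valid.
(B) □φ → □□φ is axiom 4; it is valid on a frame exactly when R is transitive. R is not transitive, so not valid.
(C) axiom D: valid iff R is serial. R is serial — valid.
(D) the dual of axiom 5: valid iff R is euclidean. R is not euclidean — not valid.
(E) □φ → φ is axiom T; it is valid on a frame exactly when R is reflexive. R is reflexive, so valid.

A, C, E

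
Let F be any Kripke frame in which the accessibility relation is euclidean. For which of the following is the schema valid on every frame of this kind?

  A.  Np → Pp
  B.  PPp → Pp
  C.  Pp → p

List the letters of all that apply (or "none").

(A) Np → Pp (axiom D) characterises the serial frames. Such an R need not be serial — not valid.
(B) the dual of axiom 4: valid iff R is transitive. Such an R need not be transitive — not valid.
(C) Pp → p is valid only on frames where every R-edge is a self-loop. Such an R need not be a subset of the identity — not valid.

none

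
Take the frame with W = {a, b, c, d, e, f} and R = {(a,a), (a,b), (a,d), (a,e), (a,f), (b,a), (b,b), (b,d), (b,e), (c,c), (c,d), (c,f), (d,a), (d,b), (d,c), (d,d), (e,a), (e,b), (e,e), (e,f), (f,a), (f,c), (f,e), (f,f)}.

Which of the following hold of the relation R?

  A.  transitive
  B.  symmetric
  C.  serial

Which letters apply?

(A) not transitive: a R d and d R c but not a R c.
(B) symmetric: every R-edge is matched by its reverse.
(C) serial: every world has an R-successor.

B, C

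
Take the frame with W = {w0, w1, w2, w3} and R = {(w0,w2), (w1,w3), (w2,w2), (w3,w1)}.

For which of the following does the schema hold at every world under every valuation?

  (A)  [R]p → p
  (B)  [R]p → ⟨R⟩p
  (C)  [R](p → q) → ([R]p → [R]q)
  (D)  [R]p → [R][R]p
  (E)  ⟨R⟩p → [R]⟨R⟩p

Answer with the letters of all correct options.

R is not reflexive: not w0 R w0.
R is not transitive: w1 R w3 and w3 R w1 but not w1 R w1.
R is not euclidean: w1 R w3 and w1 R w3 but not w3 R w3.
R is serial: every world has an R-successor.
(A) [R]p → p is axiom T, which corresponds to reflexivity. R is not reflexive — not valid.
(B) axiom D: valid iff R is serial. R is serial — valid.
(C) [R](p → q) → ([R]p → [R]q) is the K axiom; it holds on all frames — valid.
(D) [R]p → [R][R]p is axiom 4; it is valid on a frame exactly when R is transitive. R is not transitive, so not valid.
(E) ⟨R⟩p → [R]⟨R⟩p is axiom 5, which corresponds to the euclidean property. R is not euclidean — not valid.

B, C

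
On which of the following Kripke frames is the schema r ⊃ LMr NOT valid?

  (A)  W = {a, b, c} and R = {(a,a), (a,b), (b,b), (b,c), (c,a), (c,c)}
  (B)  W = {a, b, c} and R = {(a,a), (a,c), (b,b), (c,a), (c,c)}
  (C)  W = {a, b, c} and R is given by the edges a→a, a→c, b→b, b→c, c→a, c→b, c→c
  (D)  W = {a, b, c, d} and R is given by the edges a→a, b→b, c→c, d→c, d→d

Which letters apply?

A, D

The schema r ⊃ LMr is axiom B; it is valid on a frame iff R is symmetric.
(A) R is not symmetric (a R b but not b R a), so the schema fails here.
(B) R is symmetric (every R-edge is matched by its reverse), so the schema is valid here.
(C) R is symmetric (every R-edge is matched by its reverse), so the schema is valid here.
(D) R is not symmetric (d R c but not c R d), so the schema fails here.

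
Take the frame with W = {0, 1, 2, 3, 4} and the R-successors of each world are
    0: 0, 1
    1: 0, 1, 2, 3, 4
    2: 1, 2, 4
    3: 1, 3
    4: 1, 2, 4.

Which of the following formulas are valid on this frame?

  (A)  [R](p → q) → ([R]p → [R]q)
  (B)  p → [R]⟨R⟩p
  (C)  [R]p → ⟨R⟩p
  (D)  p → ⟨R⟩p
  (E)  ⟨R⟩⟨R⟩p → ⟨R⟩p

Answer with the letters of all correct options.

A, B, C, D

R is reflexive: each world relates to itself.
R is symmetric: every R-edge is matched by its reverse.
R is not transitive: 0 R 1 and 1 R 2 but not 0 R 2.
R is serial: every world has an R-successor.
(A) [R](p → q) → ([R]p → [R]q) is axiom K, valid on every Kripke frame — valid.
(B) p → [R]⟨R⟩p is axiom B; it is valid on a frame exactly when R is symmetric. R is symmetric, so valid.
(C) [R]p → ⟨R⟩p is axiom D; it is valid on a frame exactly when R is serial. R is serial, so valid.
(D) p → ⟨R⟩p is the dual of axiom T, which corresponds to reflexivity. R is reflexive — valid.
(E) ⟨R⟩⟨R⟩p → ⟨R⟩p is the dual of axiom 4, which corresponds to transitivity. R is not transitive — not valid.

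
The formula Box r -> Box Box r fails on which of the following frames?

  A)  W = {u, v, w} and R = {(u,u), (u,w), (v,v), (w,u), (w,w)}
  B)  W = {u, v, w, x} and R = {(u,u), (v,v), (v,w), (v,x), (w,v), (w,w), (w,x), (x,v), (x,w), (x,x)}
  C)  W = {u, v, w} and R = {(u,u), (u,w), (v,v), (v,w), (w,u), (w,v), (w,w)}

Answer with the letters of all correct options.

C

The schema Box r -> Box Box r is axiom 4; it is valid on a frame iff R is transitive.
(A) R is transitive (R is closed under composition), so the schema is valid here.
(B) R is transitive (R is closed under composition), so the schema is valid here.
(C) R is not transitive (u R w and w R v but not u R v), so the schema fails here.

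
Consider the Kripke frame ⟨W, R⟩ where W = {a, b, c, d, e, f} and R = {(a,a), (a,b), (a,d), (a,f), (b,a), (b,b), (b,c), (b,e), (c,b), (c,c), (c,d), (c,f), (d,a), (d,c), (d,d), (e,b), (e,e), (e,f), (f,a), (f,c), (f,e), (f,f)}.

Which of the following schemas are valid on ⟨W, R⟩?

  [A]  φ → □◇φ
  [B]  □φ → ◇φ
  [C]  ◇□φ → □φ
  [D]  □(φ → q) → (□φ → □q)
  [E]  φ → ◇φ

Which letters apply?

A, B, D, E

R is reflexive: each world relates to itself.
R is symmetric: every R-edge is matched by its reverse.
R is not euclidean: a R b and a R d but not b R d.
R is serial: every world has an R-successor.
(A) φ → □◇φ is axiom B; it is valid on a frame exactly when R is symmetric. R is symmetric, so valid.
(B) □φ → ◇φ (axiom D) characterises the serial frames. R is serial — valid.
(C) ◇□φ → □φ (the dual of axiom 5) characterises the euclidean frames. R is not euclidean — not valid.
(D) this is just K, valid on every normal frame.
(E) φ → ◇φ (the dual of axiom T) characterises the reflexive frames. R is reflexive — valid.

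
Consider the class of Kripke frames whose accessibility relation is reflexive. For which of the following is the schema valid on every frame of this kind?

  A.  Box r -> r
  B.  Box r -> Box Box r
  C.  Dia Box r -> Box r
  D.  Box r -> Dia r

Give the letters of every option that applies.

A, D

A reflexive relation is serial.
(A) Box r -> r is axiom T; it is valid on a frame exactly when R is reflexive. Every such R is reflexive, so valid.
(B) Box r -> Box Box r is axiom 4, which corresponds to transitivity. Such an R need not be transitive — not valid.
(C) Dia Box r -> Box r is the dual of axiom 5; it is valid on a frame exactly when R is euclidean. Such an R need not be euclidean, so not valid.
(D) Box r -> Dia r is axiom D; it is valid on a frame exactly when R is serial. Every such R is serial, so valid.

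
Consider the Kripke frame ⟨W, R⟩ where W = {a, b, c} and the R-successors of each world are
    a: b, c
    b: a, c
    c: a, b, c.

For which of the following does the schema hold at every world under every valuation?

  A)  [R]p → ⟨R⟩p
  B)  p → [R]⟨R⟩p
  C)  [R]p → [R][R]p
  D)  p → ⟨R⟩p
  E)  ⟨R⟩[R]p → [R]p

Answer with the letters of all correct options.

A, B

R is not reflexive: not a R a.
R is symmetric: every R-edge is matched by its reverse.
R is not transitive: a R b and b R a but not a R a.
R is not euclidean: a R b and a R b but not b R b.
R is serial: every world has an R-successor.
(A) [R]p → ⟨R⟩p is axiom D; it is valid on a frame exactly when R is serial. R is serial, so valid.
(B) p → [R]⟨R⟩p (axiom B) characterises the symmetric frames. R is symmetric — valid.
(C) axiom 4: valid iff R is transitive. R is not transitive — not valid.
(D) p → ⟨R⟩p is the dual of axiom T; it is valid on a frame exactly when R is reflexive. R is not reflexive, so not valid.
(E) ⟨R⟩[R]p → [R]p is the dual of axiom 5; it is valid on a frame exactly when R is euclidean. R is not euclidean, so not valid.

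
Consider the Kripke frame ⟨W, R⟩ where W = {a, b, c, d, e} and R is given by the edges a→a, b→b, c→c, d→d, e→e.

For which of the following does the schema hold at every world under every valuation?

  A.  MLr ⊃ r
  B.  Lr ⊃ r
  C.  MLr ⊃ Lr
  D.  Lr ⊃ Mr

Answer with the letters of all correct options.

A, B, C, D

R is reflexive: each world relates to itself.
R is symmetric: every R-edge is matched by its reverse.
R is euclidean: any two R-successors of the same world are R-related.
R is serial: every world has an R-successor.
(A) MLr ⊃ r (the dual of axiom B) characterises the symmetric frames. R is symmetric — valid.
(B) Lr ⊃ r is axiom T, which corresponds to reflexivity. R is reflexive — valid.
(C) MLr ⊃ Lr is the dual of axiom 5, which corresponds to the euclidean property. R is euclidean — valid.
(D) Lr ⊃ Mr is axiom D, which corresponds to seriality. R is serial — valid.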